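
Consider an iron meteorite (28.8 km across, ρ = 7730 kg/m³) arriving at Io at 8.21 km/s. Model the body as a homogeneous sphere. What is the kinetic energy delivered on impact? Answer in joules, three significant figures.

E ≈ 3.26 × 10^24 J

d = 28800 m; v = 8210 m/s.
Mass m = (π/6) ρ d³ = (π/6) × 7730 × (28800)³ = 9.668 × 10^16 kg
E = ½ m v² = 0.5 × 9.668 × 10^16 × (8210)² = 3.258 × 10^24 J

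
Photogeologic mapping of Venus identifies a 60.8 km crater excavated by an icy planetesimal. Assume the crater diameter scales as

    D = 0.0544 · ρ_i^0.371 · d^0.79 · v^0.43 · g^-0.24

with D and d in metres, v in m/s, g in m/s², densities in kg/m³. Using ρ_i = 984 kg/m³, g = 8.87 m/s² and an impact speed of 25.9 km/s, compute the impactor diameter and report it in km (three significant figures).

Rearranging for d: d = [D / (0.0544 · 984^0.371 · 25900^0.43 · 8.87^-0.24)]^(1/0.79).
D = 60800 m.
984^0.371 = 12.89
25900^0.43 = 79.02
8.87^-0.24 = 0.5922
Denominator = 0.0544 × 12.89 × 79.02 × 0.5922 = 32.81
D / 32.81 = 60800 / 32.81 = 1853
d = 1853^(1/0.79) = 1853^1.2658 = 13692 m

d ≈ 13.7 km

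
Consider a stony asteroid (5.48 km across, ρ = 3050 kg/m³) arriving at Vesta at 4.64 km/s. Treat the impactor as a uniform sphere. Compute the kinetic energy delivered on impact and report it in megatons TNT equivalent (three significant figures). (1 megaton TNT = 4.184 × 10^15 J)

E ≈ 6.76 × 10^5 Mt TNT

d = 5480 m; v = 4640 m/s.
Mass m = (π/6) ρ d³ = (π/6) × 3050 × (5480)³ = 2.628 × 10^14 kg
E = ½ m v² = 0.5 × 2.628 × 10^14 × (4640)² = 2.829 × 10^21 J
   = 2.829 × 10^21 / 4.184×10^15 = 6.761 × 10^5 Mt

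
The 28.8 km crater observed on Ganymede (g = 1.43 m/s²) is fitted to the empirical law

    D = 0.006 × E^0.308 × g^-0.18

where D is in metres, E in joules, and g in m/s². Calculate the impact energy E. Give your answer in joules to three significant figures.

E ≈ 6.07 × 10^21 J

Rearranging: E = [D / (0.006 · g^-0.18)]^(1/0.308).
D = 28800 m.
g^-0.18 = 1.43^-0.18 = 0.9376
D / (0.006 × 0.9376) = 28800 / (5.626 × 10^-3) = 5.119 × 10^6
E = (5.119 × 10^6)^3.2468 = 6.073 × 10^21 J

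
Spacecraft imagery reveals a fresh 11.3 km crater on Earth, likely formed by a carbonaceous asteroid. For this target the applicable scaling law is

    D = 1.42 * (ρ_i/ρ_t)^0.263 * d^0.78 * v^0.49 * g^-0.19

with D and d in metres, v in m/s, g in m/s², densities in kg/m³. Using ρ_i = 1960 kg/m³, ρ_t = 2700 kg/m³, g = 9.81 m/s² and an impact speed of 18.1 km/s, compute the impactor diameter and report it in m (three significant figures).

d ≈ 412 m

Rearranging for d: d = [D / (1.42 · (1960/2700)^0.263 · 18100^0.49 · 9.81^-0.19)]^(1/0.78).
D = 11300 m.
(1960/2700)^0.263 = 0.9192
18100^0.49 = 122.0
9.81^-0.19 = 0.6480
Denominator = 1.42 × 0.9192 × 122.0 × 0.6480 = 103.2
D / 103.2 = 11300 / 103.2 = 109.5
d = 109.5^(1/0.78) = 109.5^1.2821 = 411.8 m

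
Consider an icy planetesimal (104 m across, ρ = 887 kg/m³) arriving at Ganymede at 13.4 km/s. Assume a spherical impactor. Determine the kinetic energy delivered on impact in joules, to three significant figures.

E ≈ 4.69 × 10^16 J

v = 13400 m/s.
Mass m = (π/6) ρ d³ = (π/6) × 887 × (104)³ = 5.224 × 10^8 kg
E = ½ m v² = 0.5 × 5.224 × 10^8 × (13400)² = 4.690 × 10^16 J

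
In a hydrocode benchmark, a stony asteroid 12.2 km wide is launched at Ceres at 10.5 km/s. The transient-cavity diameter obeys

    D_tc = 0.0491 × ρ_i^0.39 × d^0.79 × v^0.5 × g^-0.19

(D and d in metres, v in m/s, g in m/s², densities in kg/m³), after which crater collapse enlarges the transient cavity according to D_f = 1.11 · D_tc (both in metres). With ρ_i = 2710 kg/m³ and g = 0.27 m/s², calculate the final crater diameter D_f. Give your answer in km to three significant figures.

In SI: d = 12200 m, v = 10500 m/s.
ρ_i^0.39 = 2710^0.39 = 21.82
d^0.79 = 12200^0.79 = 1691
v^0.5 = 10500^0.5 = 102.5
g^-0.19 = 0.27^-0.19 = 1.282
D_tc = 0.0491 × 21.82 × 1691 × 102.5 × 1.282 = 2.381 × 10^5 m
D_f = 1.11 × 2.381 × 10^5 = 2.643 × 10^5 m
     = 264.3 km

D_f ≈ 264 km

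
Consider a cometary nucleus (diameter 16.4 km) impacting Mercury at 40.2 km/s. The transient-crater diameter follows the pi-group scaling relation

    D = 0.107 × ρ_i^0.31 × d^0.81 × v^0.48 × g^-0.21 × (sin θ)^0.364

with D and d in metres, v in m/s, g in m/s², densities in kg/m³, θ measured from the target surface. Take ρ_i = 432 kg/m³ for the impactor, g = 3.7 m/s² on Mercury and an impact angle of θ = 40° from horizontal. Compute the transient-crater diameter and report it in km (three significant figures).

In SI units: d = 16400 m, v = 40200 m/s.
ρ_i^0.31 = 432^0.31 = 6.561
d^0.81 = 16400^0.81 = 2594
v^0.48 = 40200^0.48 = 162.2
g^-0.21 = 3.7^-0.21 = 0.7598
(sin 40°)^0.364 = 0.6428^0.364 = 0.8514
D = 0.107 × 6.561 × 2594 × 162.2 × 0.7598 × 0.8514 = 1.911 × 10^5 m
   = 191.1 km

D ≈ 191 km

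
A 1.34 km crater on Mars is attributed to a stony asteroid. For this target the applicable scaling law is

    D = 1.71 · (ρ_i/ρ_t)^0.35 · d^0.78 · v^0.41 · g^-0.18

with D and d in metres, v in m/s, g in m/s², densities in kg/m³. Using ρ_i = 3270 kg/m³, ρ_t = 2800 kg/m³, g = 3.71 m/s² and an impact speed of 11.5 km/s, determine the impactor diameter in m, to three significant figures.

d ≈ 47.5 m

Rearranging for d: d = [D / (1.71 · (3270/2800)^0.35 · 11500^0.41 · 3.71^-0.18)]^(1/0.78).
D = 1340 m.
(3270/2800)^0.35 = 1.056
11500^0.41 = 46.23
3.71^-0.18 = 0.7898
Denominator = 1.71 × 1.056 × 46.23 × 0.7898 = 65.93
D / 65.93 = 1340 / 65.93 = 20.32
d = 20.32^(1/0.78) = 20.32^1.2821 = 47.52 m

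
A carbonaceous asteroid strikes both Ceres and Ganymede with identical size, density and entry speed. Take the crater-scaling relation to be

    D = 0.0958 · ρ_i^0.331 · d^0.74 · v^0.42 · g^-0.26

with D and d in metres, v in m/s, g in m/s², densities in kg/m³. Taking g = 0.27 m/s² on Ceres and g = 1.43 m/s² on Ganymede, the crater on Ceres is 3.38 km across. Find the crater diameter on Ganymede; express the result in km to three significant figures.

D ≈ 2.19 km

All impactor-dependent factors cancel in the ratio, leaving D_Ganymede/D_Ceres = (g_Ganymede/g_Ceres)^-0.26.
(1.43/0.27)^-0.26 = 5.296^-0.26 = 0.6483
D_Ganymede = 0.6483 × 3.38 km = 2.19 km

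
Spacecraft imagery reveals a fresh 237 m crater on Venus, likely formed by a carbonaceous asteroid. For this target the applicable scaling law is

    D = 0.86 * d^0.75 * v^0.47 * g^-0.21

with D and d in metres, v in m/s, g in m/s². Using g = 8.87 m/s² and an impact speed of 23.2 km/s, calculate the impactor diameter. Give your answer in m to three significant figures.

d ≈ 6.07 m

Rearranging for d: d = [D / (0.86 · 23200^0.47 · 8.87^-0.21)]^(1/0.75).
23200^0.47 = 112.7
8.87^-0.21 = 0.6323
Denominator = 0.86 × 112.7 × 0.6323 = 61.28
D / 61.28 = 237 / 61.28 = 3.867
d = 3.867^(1/0.75) = 3.867^1.3333 = 6.069 m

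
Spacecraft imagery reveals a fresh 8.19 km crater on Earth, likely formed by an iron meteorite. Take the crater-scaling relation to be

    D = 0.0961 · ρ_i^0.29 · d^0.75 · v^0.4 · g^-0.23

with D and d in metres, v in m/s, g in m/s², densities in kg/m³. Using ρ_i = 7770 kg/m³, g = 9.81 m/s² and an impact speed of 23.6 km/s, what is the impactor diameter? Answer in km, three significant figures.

d ≈ 1.10 km

Rearranging for d: d = [D / (0.0961 · 7770^0.29 · 23600^0.4 · 9.81^-0.23)]^(1/0.75).
D = 8190 m.
7770^0.29 = 13.43
23600^0.4 = 56.13
9.81^-0.23 = 0.5914
Denominator = 0.0961 × 13.43 × 56.13 × 0.5914 = 42.84
D / 42.84 = 8190 / 42.84 = 191.2
d = 191.2^(1/0.75) = 191.2^1.3333 = 1101 m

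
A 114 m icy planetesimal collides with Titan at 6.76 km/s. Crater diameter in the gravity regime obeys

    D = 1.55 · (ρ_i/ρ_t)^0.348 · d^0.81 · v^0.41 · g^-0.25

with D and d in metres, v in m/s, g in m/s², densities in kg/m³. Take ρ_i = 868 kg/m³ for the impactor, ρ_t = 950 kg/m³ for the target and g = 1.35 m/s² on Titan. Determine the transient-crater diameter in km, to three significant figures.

D ≈ 2.40 km

In SI units: v = 6760 m/s.
(ρ_i/ρ_t)^0.348 = (868/950)^0.348 = 0.9691
d^0.81 = 114^0.81 = 46.35
v^0.41 = 6760^0.41 = 37.18
g^-0.25 = 1.35^-0.25 = 0.9277
D = 1.55 × 0.9691 × 46.35 × 37.18 × 0.9277 = 2401 m
   = 2.401 km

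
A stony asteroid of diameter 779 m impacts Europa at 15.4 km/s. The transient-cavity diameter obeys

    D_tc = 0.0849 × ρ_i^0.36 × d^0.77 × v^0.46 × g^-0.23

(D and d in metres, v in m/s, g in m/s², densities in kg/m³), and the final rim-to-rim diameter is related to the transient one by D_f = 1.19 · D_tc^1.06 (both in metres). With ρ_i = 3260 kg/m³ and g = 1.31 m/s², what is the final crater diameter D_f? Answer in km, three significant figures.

v = 15400 m/s.
ρ_i^0.36 = 3260^0.36 = 18.40
d^0.77 = 779^0.77 = 168.5
v^0.46 = 15400^0.46 = 84.38
g^-0.23 = 1.31^-0.23 = 0.9398
D_tc = 0.0849 × 18.40 × 168.5 × 84.38 × 0.9398 = 20870 m
D_f = 1.19 × (20870)^1.06 = 45107 m
     = 45.11 km

D_f ≈ 45.1 km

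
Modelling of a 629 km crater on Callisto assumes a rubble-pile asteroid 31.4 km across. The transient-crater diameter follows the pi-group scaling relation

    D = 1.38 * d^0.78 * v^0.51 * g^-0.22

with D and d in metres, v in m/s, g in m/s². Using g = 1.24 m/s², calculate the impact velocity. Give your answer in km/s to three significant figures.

v ≈ 18.1 km/s

Rearranging for v: v = [D / (1.38 · 31400^0.78 · 1.24^-0.22)]^(1/0.51).
D = 629000 m.
31400^0.78 = 3218
1.24^-0.22 = 0.9538
Denominator = 1.38 × 3218 × 0.9538 = 4236
D / 4236 = 629000 / 4236 = 148.5
v = 148.5^(1/0.51) = 148.5^1.9608 = 18127 m/s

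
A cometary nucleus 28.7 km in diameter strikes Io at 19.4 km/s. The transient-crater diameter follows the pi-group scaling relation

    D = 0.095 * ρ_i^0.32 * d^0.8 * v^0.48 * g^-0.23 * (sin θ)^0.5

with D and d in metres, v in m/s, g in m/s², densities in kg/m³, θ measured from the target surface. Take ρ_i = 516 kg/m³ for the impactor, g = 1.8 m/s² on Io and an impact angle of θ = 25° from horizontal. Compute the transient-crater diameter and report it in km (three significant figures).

In SI units: d = 28700 m, v = 19400 m/s.
ρ_i^0.32 = 516^0.32 = 7.380
d^0.8 = 28700^0.8 = 3684
v^0.48 = 19400^0.48 = 114.3
g^-0.23 = 1.8^-0.23 = 0.8735
(sin 25°)^0.5 = 0.4226^0.5 = 0.6501
D = 0.095 × 7.380 × 3684 × 114.3 × 0.8735 × 0.6501 = 1.676 × 10^5 m
   = 167.6 km

D ≈ 168 km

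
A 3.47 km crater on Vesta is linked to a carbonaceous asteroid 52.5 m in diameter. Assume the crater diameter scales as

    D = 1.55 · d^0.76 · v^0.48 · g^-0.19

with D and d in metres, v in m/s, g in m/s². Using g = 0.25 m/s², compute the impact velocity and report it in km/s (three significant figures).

Rearranging for v: v = [D / (1.55 · 52.5^0.76 · 0.25^-0.19)]^(1/0.48).
D = 3470 m.
52.5^0.76 = 20.29
0.25^-0.19 = 1.301
Denominator = 1.55 × 20.29 × 1.301 = 40.92
D / 40.92 = 3470 / 40.92 = 84.80
v = 84.80^(1/0.48) = 84.80^2.0833 = 10409 m/s

v ≈ 10.4 km/s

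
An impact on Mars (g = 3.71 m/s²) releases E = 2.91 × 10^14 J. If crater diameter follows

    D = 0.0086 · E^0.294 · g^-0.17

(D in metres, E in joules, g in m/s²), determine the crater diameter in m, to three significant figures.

E^0.294 = (2.91 × 10^14)^0.294 = 1.788 × 10^4
g^-0.17 = 3.71^-0.17 = 0.8002
D = 0.0086 × 1.788 × 10^4 × 0.8002 = 123.0 m

D ≈ 123 m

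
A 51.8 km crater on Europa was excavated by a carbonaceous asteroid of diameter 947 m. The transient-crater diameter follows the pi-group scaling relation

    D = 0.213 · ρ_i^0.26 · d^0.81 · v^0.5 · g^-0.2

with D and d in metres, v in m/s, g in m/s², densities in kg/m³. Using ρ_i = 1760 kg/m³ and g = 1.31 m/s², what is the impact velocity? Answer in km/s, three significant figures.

Rearranging for v: v = [D / (0.213 · 1760^0.26 · 947^0.81 · 1.31^-0.2)]^(1/0.5).
D = 51800 m.
1760^0.26 = 6.980
947^0.81 = 257.5
1.31^-0.2 = 0.9474
Denominator = 0.213 × 6.980 × 257.5 × 0.9474 = 362.7
D / 362.7 = 51800 / 362.7 = 142.8
v = 142.8^(1/0.5) = 142.8^2 = 20392 m/s

v ≈ 20.4 km/s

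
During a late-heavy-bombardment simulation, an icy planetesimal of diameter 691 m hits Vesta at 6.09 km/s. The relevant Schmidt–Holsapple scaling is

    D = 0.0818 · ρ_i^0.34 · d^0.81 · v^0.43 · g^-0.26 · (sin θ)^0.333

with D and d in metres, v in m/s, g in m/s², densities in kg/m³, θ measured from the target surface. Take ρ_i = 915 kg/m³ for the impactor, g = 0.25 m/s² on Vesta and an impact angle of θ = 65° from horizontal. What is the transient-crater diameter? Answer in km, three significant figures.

D ≈ 9.76 km

In SI units: v = 6090 m/s.
ρ_i^0.34 = 915^0.34 = 10.16
d^0.81 = 691^0.81 = 199.5
v^0.43 = 6090^0.43 = 42.40
g^-0.26 = 0.25^-0.26 = 1.434
(sin 65°)^0.333 = 0.9063^0.333 = 0.9678
D = 0.0818 × 10.16 × 199.5 × 42.40 × 1.434 × 0.9678 = 9756 m
   = 9.756 km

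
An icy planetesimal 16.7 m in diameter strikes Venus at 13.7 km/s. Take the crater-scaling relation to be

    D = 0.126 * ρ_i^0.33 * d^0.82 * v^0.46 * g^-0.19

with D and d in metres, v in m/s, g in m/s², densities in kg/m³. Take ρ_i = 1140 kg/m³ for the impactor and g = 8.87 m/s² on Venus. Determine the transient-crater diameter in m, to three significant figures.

D ≈ 683 m

In SI units: v = 13700 m/s.
ρ_i^0.33 = 1140^0.33 = 10.20
d^0.82 = 16.7^0.82 = 10.06
v^0.46 = 13700^0.46 = 79.96
g^-0.19 = 8.87^-0.19 = 0.6605
D = 0.126 × 10.20 × 10.06 × 79.96 × 0.6605 = 682.8 m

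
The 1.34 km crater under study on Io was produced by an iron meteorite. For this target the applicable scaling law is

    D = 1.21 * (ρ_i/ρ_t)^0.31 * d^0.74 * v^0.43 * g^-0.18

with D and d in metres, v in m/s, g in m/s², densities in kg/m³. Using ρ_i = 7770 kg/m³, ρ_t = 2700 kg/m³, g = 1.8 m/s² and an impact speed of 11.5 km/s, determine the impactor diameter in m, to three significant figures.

d ≈ 42.1 m

Rearranging for d: d = [D / (1.21 · (7770/2700)^0.31 · 11500^0.43 · 1.8^-0.18)]^(1/0.74).
D = 1340 m.
(7770/2700)^0.31 = 1.388
11500^0.43 = 55.73
1.8^-0.18 = 0.8996
Denominator = 1.21 × 1.388 × 55.73 × 0.8996 = 84.20
D / 84.20 = 1340 / 84.20 = 15.91
d = 15.91^(1/0.74) = 15.91^1.3514 = 42.07 m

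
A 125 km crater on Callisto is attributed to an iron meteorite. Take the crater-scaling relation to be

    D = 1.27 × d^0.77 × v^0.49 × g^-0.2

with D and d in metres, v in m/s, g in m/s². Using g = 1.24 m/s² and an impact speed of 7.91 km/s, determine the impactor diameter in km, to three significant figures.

d ≈ 10.7 km

Rearranging for d: d = [D / (1.27 · 7910^0.49 · 1.24^-0.2)]^(1/0.77).
D = 125000 m.
7910^0.49 = 81.30
1.24^-0.2 = 0.9579
Denominator = 1.27 × 81.30 × 0.9579 = 98.90
D / 98.90 = 125000 / 98.90 = 1264
d = 1264^(1/0.77) = 1264^1.2987 = 10672 m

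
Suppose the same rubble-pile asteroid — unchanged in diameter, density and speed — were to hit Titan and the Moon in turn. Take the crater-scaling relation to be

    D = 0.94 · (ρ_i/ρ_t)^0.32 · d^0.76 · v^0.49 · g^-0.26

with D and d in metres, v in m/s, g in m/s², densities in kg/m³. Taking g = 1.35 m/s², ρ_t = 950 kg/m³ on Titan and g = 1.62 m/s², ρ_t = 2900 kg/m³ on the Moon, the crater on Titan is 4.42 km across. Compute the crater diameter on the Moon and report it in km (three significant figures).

The impactor-only factors (d, v, ρ_i) cancel in the ratio, leaving D_Moon/D_Titan = (g_Moon/g_Titan)^-0.26 · (ρ_t,Titan/ρ_t,Moon)^0.32.
(1.62/1.35)^-0.26 = 1.200^-0.26 = 0.9537
(950/2900)^0.32 = 0.3276^0.32 = 0.6997
Ratio = 0.9537 × 0.6997 = 0.6673
D_Moon = 0.6673 × 4.42 km = 2.95 km

D ≈ 2.95 km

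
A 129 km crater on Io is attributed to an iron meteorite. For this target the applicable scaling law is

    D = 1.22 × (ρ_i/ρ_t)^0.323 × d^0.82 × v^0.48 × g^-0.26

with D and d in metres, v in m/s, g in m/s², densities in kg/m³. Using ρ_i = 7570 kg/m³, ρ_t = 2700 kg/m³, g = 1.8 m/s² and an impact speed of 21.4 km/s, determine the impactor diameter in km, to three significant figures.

d ≈ 3.14 km

Rearranging for d: d = [D / (1.22 · (7570/2700)^0.323 · 21400^0.48 · 1.8^-0.26)]^(1/0.82).
D = 129000 m.
(7570/2700)^0.323 = 1.395
21400^0.48 = 119.8
1.8^-0.26 = 0.8583
Denominator = 1.22 × 1.395 × 119.8 × 0.8583 = 175.0
D / 175.0 = 129000 / 175.0 = 737.1
d = 737.1^(1/0.82) = 737.1^1.2195 = 3140 m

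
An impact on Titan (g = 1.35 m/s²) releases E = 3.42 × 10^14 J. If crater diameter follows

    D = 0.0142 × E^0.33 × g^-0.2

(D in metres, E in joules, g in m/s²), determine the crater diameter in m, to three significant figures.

D ≈ 836 m

E^0.33 = (3.42 × 10^14)^0.33 = 6.255 × 10^4
g^-0.2 = 1.35^-0.2 = 0.9417
D = 0.0142 × 6.255 × 10^4 × 0.9417 = 836.4 m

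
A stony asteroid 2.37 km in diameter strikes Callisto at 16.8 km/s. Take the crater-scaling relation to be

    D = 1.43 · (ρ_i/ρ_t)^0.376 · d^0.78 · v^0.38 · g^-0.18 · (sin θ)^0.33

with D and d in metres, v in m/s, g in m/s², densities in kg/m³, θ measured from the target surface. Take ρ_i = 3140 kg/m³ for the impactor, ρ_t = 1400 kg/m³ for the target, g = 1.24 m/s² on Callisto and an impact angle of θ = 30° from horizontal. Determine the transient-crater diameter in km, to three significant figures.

In SI units: d = 2370 m, v = 16800 m/s.
(ρ_i/ρ_t)^0.376 = (3140/1400)^0.376 = 1.355
d^0.78 = 2370^0.78 = 428.8
v^0.38 = 16800^0.38 = 40.33
g^-0.18 = 1.24^-0.18 = 0.9620
(sin 30°)^0.33 = 0.5000^0.33 = 0.7955
D = 1.43 × 1.355 × 428.8 × 40.33 × 0.9620 × 0.7955 = 25643 m
   = 25.64 km

D ≈ 25.6 km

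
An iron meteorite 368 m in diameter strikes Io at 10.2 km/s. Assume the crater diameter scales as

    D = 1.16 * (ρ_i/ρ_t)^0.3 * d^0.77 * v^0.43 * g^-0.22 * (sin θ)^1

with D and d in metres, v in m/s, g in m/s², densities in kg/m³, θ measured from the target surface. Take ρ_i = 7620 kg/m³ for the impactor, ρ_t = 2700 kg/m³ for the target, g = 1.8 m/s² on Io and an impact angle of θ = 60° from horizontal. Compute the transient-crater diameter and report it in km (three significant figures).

D ≈ 6.03 km

In SI units: v = 10200 m/s.
(ρ_i/ρ_t)^0.3 = (7620/2700)^0.3 = 1.365
d^0.77 = 368^0.77 = 94.56
v^0.43 = 10200^0.43 = 52.93
g^-0.22 = 1.8^-0.22 = 0.8787
(sin 60°)^1 = 0.8660^1 = 0.8660
D = 1.16 × 1.365 × 94.56 × 52.93 × 0.8787 × 0.8660 = 6031 m
   = 6.031 km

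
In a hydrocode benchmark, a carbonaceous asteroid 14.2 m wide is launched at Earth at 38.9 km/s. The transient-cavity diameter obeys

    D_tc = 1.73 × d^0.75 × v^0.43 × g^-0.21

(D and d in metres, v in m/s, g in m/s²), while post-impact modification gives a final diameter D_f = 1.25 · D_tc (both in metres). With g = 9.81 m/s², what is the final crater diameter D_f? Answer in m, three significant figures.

v = 38900 m/s.
d^0.75 = 14.2^0.75 = 7.315
v^0.43 = 38900^0.43 = 94.12
g^-0.21 = 9.81^-0.21 = 0.6191
D_tc = 1.73 × 7.315 × 94.12 × 0.6191 = 737.4 m
D_f = 1.25 × 737.4 = 921.8 m

D_f ≈ 922 m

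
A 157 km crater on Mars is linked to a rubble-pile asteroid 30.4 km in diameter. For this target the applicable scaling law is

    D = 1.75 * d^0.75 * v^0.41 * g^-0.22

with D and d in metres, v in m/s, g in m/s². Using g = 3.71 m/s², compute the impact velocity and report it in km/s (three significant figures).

Rearranging for v: v = [D / (1.75 · 30400^0.75 · 3.71^-0.22)]^(1/0.41).
D = 157000 m.
30400^0.75 = 2302
3.71^-0.22 = 0.7494
Denominator = 1.75 × 2302 × 0.7494 = 3019
D / 3019 = 157000 / 3019 = 52.00
v = 52.00^(1/0.41) = 52.00^2.439 = 15323 m/s

v ≈ 15.3 km/s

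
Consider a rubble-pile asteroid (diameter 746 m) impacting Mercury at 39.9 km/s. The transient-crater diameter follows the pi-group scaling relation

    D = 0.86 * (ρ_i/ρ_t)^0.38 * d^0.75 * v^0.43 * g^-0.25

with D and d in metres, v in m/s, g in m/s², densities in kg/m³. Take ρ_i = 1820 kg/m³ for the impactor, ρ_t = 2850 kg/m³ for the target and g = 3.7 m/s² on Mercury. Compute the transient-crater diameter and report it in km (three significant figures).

D ≈ 7.10 km

In SI units: v = 39900 m/s.
(ρ_i/ρ_t)^0.38 = (1820/2850)^0.38 = 0.8433
d^0.75 = 746^0.75 = 142.7
v^0.43 = 39900^0.43 = 95.15
g^-0.25 = 3.7^-0.25 = 0.7210
D = 0.86 × 0.8433 × 142.7 × 95.15 × 0.7210 = 7100 m
   = 7.100 km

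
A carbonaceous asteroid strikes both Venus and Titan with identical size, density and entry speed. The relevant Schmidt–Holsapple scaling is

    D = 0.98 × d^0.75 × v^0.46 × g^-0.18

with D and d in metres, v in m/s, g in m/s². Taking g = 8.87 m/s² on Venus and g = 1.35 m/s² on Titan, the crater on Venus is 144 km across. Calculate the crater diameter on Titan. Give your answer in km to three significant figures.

All impactor-dependent factors cancel in the ratio, leaving D_Titan/D_Venus = (g_Titan/g_Venus)^-0.18.
(1.35/8.87)^-0.18 = 0.1522^-0.18 = 1.403
D_Titan = 1.403 × 144 km = 202 km

D ≈ 202 km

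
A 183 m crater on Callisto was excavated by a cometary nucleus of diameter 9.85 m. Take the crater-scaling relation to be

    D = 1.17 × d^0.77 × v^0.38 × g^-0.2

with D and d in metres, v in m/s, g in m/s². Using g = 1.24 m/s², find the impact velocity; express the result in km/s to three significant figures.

Rearranging for v: v = [D / (1.17 · 9.85^0.77 · 1.24^-0.2)]^(1/0.38).
9.85^0.77 = 5.820
1.24^-0.2 = 0.9579
Denominator = 1.17 × 5.820 × 0.9579 = 6.523
D / 6.523 = 183 / 6.523 = 28.05
v = 28.05^(1/0.38) = 28.05^2.6316 = 6462 m/s

v ≈ 6.46 km/s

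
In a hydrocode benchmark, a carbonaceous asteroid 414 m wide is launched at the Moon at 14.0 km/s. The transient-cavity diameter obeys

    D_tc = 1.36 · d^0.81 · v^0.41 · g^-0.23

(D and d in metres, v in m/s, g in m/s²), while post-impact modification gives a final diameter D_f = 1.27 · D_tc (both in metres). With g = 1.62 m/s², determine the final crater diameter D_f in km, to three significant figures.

D_f ≈ 10.2 km

v = 14000 m/s.
d^0.81 = 414^0.81 = 131.8
v^0.41 = 14000^0.41 = 50.11
g^-0.23 = 1.62^-0.23 = 0.8950
D_tc = 1.36 × 131.8 × 50.11 × 0.8950 = 8039 m
D_f = 1.27 × 8039 = 10210 m
     = 10.21 km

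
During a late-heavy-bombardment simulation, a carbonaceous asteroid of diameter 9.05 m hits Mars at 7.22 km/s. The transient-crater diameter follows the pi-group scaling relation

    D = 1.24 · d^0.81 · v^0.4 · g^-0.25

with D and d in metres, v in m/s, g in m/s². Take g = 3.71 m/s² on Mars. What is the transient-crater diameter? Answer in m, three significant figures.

D ≈ 186 m

In SI units: v = 7220 m/s.
d^0.81 = 9.05^0.81 = 5.955
v^0.4 = 7220^0.4 = 34.95
g^-0.25 = 3.71^-0.25 = 0.7205
D = 1.24 × 5.955 × 34.95 × 0.7205 = 185.9 m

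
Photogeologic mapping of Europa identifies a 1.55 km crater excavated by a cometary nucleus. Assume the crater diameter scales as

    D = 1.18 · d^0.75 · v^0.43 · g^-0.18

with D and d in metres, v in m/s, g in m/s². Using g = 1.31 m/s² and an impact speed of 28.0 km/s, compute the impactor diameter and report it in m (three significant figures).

Rearranging for d: d = [D / (1.18 · 28000^0.43 · 1.31^-0.18)]^(1/0.75).
D = 1550 m.
28000^0.43 = 81.71
1.31^-0.18 = 0.9526
Denominator = 1.18 × 81.71 × 0.9526 = 91.85
D / 91.85 = 1550 / 91.85 = 16.88
d = 16.88^(1/0.75) = 16.88^1.3333 = 43.30 m

d ≈ 43.3 m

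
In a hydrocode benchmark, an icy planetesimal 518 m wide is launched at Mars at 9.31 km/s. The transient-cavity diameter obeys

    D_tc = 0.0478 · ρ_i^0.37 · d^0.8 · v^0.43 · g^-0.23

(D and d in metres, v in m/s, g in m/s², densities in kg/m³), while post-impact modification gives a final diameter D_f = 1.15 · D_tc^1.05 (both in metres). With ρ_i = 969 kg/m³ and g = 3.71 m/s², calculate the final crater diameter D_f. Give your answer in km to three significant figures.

D_f ≈ 5.87 km

v = 9310 m/s.
ρ_i^0.37 = 969^0.37 = 12.73
d^0.8 = 518^0.8 = 148.4
v^0.43 = 9310^0.43 = 50.89
g^-0.23 = 3.71^-0.23 = 0.7397
D_tc = 0.0478 × 12.73 × 148.4 × 50.89 × 0.7397 = 3399 m
D_f = 1.15 × (3399)^1.05 = 5870 m
     = 5.870 km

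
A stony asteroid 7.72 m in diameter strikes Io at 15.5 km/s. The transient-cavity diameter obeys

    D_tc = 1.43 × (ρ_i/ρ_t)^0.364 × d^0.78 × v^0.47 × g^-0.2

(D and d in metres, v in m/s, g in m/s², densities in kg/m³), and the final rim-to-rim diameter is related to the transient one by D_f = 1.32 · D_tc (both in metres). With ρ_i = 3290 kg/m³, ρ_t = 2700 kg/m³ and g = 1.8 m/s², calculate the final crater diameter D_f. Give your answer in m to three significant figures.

v = 15500 m/s.
(ρ_i/ρ_t)^0.364 = (3290/2700)^0.364 = 1.075
d^0.78 = 7.72^0.78 = 4.924
v^0.47 = 15500^0.47 = 93.21
g^-0.2 = 1.8^-0.2 = 0.8891
D_tc = 1.43 × 1.075 × 4.924 × 93.21 × 0.8891 = 627.3 m
D_f = 1.32 × 627.3 = 828.0 m

D_f ≈ 828 m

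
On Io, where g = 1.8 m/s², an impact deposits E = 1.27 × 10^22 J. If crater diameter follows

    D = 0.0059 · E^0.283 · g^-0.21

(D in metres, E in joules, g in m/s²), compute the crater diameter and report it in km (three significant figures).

E^0.283 = (1.27 × 10^22)^0.283 = 1.800 × 10^6
g^-0.21 = 1.8^-0.21 = 0.8839
D = 0.0059 × 1.800 × 10^6 × 0.8839 = 9387 m
   = 9.387 km

D ≈ 9.39 km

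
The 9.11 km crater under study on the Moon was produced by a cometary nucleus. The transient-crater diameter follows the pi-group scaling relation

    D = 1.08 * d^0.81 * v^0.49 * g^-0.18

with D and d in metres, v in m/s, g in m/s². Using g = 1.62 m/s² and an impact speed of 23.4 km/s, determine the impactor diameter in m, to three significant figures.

Rearranging for d: d = [D / (1.08 · 23400^0.49 · 1.62^-0.18)]^(1/0.81).
D = 9110 m.
23400^0.49 = 138.3
1.62^-0.18 = 0.9168
Denominator = 1.08 × 138.3 × 0.9168 = 136.9
D / 136.9 = 9110 / 136.9 = 66.54
d = 66.54^(1/0.81) = 66.54^1.2346 = 178.1 m

d ≈ 178 m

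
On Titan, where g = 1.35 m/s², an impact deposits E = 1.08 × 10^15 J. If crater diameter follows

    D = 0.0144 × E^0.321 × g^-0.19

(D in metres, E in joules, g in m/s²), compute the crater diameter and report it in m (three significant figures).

E^0.321 = (1.08 × 10^15)^0.321 = 6.695 × 10^4
g^-0.19 = 1.35^-0.19 = 0.9446
D = 0.0144 × 6.695 × 10^4 × 0.9446 = 910.7 m

D ≈ 911 m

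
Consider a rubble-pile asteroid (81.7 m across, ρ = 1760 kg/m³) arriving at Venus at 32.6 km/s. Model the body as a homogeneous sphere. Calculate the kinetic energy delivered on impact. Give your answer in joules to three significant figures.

E ≈ 2.67 × 10^17 J

v = 32600 m/s.
Mass m = (π/6) ρ d³ = (π/6) × 1760 × (81.7)³ = 5.025 × 10^8 kg
E = ½ m v² = 0.5 × 5.025 × 10^8 × (32600)² = 2.670 × 10^17 J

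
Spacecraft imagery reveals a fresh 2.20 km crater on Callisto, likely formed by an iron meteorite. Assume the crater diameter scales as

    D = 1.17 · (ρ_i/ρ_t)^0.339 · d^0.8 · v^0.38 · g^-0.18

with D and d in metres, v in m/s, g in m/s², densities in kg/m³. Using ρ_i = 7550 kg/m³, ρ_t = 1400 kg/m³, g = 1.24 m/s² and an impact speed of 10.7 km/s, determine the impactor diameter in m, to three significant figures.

d ≈ 77.6 m

Rearranging for d: d = [D / (1.17 · (7550/1400)^0.339 · 10700^0.38 · 1.24^-0.18)]^(1/0.8).
D = 2200 m.
(7550/1400)^0.339 = 1.770
10700^0.38 = 33.98
1.24^-0.18 = 0.9620
Denominator = 1.17 × 1.770 × 33.98 × 0.9620 = 67.70
D / 67.70 = 2200 / 67.70 = 32.50
d = 32.50^(1/0.8) = 32.50^1.25 = 77.60 m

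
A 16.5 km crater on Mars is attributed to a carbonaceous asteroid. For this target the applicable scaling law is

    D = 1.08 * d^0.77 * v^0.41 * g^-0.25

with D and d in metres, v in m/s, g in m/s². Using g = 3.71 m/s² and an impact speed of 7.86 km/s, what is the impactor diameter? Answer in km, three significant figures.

Rearranging for d: d = [D / (1.08 · 7860^0.41 · 3.71^-0.25)]^(1/0.77).
D = 16500 m.
7860^0.41 = 39.55
3.71^-0.25 = 0.7205
Denominator = 1.08 × 39.55 × 0.7205 = 30.78
D / 30.78 = 16500 / 30.78 = 536.1
d = 536.1^(1/0.77) = 536.1^1.2987 = 3503 m

d ≈ 3.50 km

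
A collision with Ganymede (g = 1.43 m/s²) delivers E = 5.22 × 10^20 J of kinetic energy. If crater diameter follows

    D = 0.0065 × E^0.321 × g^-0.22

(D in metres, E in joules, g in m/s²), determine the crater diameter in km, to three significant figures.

E^0.321 = (5.22 × 10^20)^0.321 = 4.471 × 10^6
g^-0.22 = 1.43^-0.22 = 0.9243
D = 0.0065 × 4.471 × 10^6 × 0.9243 = 26862 m
   = 26.86 km

D ≈ 26.9 km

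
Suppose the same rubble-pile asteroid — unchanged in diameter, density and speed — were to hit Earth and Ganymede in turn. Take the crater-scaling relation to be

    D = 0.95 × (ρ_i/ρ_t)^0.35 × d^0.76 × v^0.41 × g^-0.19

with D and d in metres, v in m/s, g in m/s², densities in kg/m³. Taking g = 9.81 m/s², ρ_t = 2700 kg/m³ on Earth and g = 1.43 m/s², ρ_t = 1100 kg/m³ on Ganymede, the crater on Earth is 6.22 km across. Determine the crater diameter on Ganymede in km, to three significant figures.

The impactor-only factors (d, v, ρ_i) cancel in the ratio, leaving D_Ganymede/D_Earth = (g_Ganymede/g_Earth)^-0.19 · (ρ_t,Earth/ρ_t,Ganymede)^0.35.
(1.43/9.81)^-0.19 = 0.1458^-0.19 = 1.442
(2700/1100)^0.35 = 2.455^0.35 = 1.369
Ratio = 1.442 × 1.369 = 1.974
D_Ganymede = 1.974 × 6.22 km = 12.3 km

D ≈ 12.3 km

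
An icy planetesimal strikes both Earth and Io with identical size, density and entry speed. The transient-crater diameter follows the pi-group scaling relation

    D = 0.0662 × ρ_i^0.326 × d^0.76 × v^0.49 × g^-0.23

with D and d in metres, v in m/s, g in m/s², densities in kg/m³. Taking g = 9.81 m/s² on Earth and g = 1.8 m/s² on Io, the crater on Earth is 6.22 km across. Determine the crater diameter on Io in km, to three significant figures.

All impactor-dependent factors cancel in the ratio, leaving D_Io/D_Earth = (g_Io/g_Earth)^-0.23.
(1.8/9.81)^-0.23 = 0.1835^-0.23 = 1.477
D_Io = 1.477 × 6.22 km = 9.19 km

D ≈ 9.19 km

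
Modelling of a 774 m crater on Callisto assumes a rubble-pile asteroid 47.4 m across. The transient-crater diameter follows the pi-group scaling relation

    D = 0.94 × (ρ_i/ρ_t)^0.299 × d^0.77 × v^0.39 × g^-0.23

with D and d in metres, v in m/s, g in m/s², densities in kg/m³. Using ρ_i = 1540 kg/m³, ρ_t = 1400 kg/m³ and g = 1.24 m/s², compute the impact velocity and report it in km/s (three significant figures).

v ≈ 15.5 km/s

Rearranging for v: v = [D / (0.94 · (1540/1400)^0.299 · 47.4^0.77 · 1.24^-0.23)]^(1/0.39).
(1540/1400)^0.299 = 1.029
47.4^0.77 = 19.51
1.24^-0.23 = 0.9517
Denominator = 0.94 × 1.029 × 19.51 × 0.9517 = 17.96
D / 17.96 = 774 / 17.96 = 43.10
v = 43.10^(1/0.39) = 43.10^2.5641 = 15523 m/s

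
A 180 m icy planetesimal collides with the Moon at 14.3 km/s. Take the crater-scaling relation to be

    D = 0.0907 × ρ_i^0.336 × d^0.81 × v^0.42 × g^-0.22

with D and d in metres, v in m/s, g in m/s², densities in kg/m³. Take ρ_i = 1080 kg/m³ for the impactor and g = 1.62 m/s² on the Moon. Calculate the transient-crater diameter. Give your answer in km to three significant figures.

In SI units: v = 14300 m/s.
ρ_i^0.336 = 1080^0.336 = 10.45
d^0.81 = 180^0.81 = 67.11
v^0.42 = 14300^0.42 = 55.62
g^-0.22 = 1.62^-0.22 = 0.8993
D = 0.0907 × 10.45 × 67.11 × 55.62 × 0.8993 = 3182 m
   = 3.182 km

D ≈ 3.18 km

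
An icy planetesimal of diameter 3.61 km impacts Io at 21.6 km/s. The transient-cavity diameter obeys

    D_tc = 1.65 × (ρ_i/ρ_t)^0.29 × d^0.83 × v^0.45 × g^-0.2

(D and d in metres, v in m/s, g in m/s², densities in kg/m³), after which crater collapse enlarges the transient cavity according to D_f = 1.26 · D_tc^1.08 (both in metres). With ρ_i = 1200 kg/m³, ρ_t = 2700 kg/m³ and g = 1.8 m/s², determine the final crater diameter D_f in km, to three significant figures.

D_f ≈ 292 km

In SI: d = 3610 m, v = 21600 m/s.
(ρ_i/ρ_t)^0.29 = (1200/2700)^0.29 = 0.7904
d^0.83 = 3610^0.83 = 896.9
v^0.45 = 21600^0.45 = 89.23
g^-0.2 = 1.8^-0.2 = 0.8891
D_tc = 1.65 × 0.7904 × 896.9 × 89.23 × 0.8891 = 92800 m
D_f = 1.26 × (92800)^1.08 = 2.920 × 10^5 m
     = 292.0 km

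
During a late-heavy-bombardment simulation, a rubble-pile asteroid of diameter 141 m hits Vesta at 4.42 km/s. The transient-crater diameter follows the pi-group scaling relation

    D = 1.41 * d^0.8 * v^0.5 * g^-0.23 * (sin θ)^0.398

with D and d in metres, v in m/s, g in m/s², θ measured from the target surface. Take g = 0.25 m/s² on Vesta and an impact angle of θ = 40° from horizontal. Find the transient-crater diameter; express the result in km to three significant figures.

D ≈ 5.67 km

In SI units: v = 4420 m/s.
d^0.8 = 141^0.8 = 52.41
v^0.5 = 4420^0.5 = 66.48
g^-0.23 = 0.25^-0.23 = 1.376
(sin 40°)^0.398 = 0.6428^0.398 = 0.8387
D = 1.41 × 52.41 × 66.48 × 1.376 × 0.8387 = 5670 m
   = 5.670 km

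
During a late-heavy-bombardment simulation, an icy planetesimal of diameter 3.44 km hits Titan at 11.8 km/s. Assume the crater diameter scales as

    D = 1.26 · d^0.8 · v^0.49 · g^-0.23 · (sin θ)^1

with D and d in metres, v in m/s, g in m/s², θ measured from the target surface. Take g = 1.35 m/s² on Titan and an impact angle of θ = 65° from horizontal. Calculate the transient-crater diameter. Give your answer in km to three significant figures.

D ≈ 71.1 km

In SI units: d = 3440 m, v = 11800 m/s.
d^0.8 = 3440^0.8 = 674.9
v^0.49 = 11800^0.49 = 98.91
g^-0.23 = 1.35^-0.23 = 0.9333
(sin 65°)^1 = 0.9063^1 = 0.9063
D = 1.26 × 674.9 × 98.91 × 0.9333 × 0.9063 = 71145 m
   = 71.14 km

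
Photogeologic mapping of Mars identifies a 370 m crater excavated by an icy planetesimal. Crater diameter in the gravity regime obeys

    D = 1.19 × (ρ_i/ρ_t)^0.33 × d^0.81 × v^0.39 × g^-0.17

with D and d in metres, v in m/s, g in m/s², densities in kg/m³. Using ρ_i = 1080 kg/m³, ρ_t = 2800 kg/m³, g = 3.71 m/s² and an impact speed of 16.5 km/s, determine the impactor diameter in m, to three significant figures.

d ≈ 21.6 m

Rearranging for d: d = [D / (1.19 · (1080/2800)^0.33 · 16500^0.39 · 3.71^-0.17)]^(1/0.81).
(1080/2800)^0.33 = 0.7302
16500^0.39 = 44.14
3.71^-0.17 = 0.8002
Denominator = 1.19 × 0.7302 × 44.14 × 0.8002 = 30.69
D / 30.69 = 370 / 30.69 = 12.06
d = 12.06^(1/0.81) = 12.06^1.2346 = 21.63 m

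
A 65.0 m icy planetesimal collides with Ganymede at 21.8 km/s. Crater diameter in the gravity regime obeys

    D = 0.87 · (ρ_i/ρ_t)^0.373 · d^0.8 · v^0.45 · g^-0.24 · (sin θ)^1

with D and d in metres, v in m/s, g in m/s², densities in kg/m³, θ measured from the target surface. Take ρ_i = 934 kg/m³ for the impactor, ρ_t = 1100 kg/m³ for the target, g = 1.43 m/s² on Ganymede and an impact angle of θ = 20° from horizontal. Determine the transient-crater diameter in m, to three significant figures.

In SI units: v = 21800 m/s.
(ρ_i/ρ_t)^0.373 = (934/1100)^0.373 = 0.9408
d^0.8 = 65^0.8 = 28.21
v^0.45 = 21800^0.45 = 89.60
g^-0.24 = 1.43^-0.24 = 0.9177
(sin 20°)^1 = 0.3420^1 = 0.3420
D = 0.87 × 0.9408 × 28.21 × 89.60 × 0.9177 × 0.3420 = 649.3 m

D ≈ 649 m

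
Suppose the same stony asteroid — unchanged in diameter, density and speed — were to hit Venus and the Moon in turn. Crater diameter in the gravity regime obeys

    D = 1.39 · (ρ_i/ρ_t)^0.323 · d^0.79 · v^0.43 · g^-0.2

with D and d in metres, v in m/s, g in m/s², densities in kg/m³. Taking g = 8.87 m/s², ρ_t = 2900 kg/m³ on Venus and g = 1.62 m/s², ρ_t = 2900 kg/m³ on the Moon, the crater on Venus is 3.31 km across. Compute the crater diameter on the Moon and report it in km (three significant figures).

The impactor-only factors (d, v, ρ_i) cancel in the ratio, leaving D_Moon/D_Venus = (g_Moon/g_Venus)^-0.2 · (ρ_t,Venus/ρ_t,Moon)^0.323.
(1.62/8.87)^-0.2 = 0.1826^-0.2 = 1.405
(2900/2900)^0.323 = 1.000^0.323 = 1.000
Ratio = 1.405 × 1.000 = 1.405
D_Moon = 1.405 × 3.31 km = 4.65 km

D ≈ 4.65 km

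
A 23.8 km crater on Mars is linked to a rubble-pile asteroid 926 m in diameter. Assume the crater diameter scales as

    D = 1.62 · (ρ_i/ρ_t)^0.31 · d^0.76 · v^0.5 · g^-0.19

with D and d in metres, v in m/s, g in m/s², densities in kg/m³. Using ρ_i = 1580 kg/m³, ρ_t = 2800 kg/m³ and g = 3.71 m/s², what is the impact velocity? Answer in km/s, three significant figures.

v ≈ 15.7 km/s

Rearranging for v: v = [D / (1.62 · (1580/2800)^0.31 · 926^0.76 · 3.71^-0.19)]^(1/0.5).
D = 23800 m.
(1580/2800)^0.31 = 0.8375
926^0.76 = 179.7
3.71^-0.19 = 0.7795
Denominator = 1.62 × 0.8375 × 179.7 × 0.7795 = 190.0
D / 190.0 = 23800 / 190.0 = 125.3
v = 125.3^(1/0.5) = 125.3^2 = 15700 m/s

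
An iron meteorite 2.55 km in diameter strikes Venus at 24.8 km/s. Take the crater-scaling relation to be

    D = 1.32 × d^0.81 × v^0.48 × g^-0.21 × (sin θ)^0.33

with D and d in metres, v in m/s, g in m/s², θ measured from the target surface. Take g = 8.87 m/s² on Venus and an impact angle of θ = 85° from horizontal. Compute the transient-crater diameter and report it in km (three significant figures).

In SI units: d = 2550 m, v = 24800 m/s.
d^0.81 = 2550^0.81 = 574.5
v^0.48 = 24800^0.48 = 128.6
g^-0.21 = 8.87^-0.21 = 0.6323
(sin 85°)^0.33 = 0.9962^0.33 = 0.9987
D = 1.32 × 574.5 × 128.6 × 0.6323 × 0.9987 = 61583 m
   = 61.58 km

D ≈ 61.6 km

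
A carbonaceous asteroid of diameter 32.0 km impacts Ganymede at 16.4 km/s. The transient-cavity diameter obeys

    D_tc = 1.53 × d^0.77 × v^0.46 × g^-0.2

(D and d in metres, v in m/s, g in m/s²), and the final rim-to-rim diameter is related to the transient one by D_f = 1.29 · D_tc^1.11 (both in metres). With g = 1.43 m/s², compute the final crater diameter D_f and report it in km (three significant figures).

D_f ≈ 1920 km

In SI: d = 32000 m, v = 16400 m/s.
d^0.77 = 32000^0.77 = 2944
v^0.46 = 16400^0.46 = 86.86
g^-0.2 = 1.43^-0.2 = 0.9310
D_tc = 1.53 × 2944 × 86.86 × 0.9310 = 3.642 × 10^5 m
D_f = 1.29 × (3.642 × 10^5)^1.11 = 1.922 × 10^6 m
     = 1922 km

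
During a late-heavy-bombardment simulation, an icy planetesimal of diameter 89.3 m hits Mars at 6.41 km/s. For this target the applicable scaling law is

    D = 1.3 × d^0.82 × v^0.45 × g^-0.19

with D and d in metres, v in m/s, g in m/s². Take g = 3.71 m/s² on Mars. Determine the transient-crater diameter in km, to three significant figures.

In SI units: v = 6410 m/s.
d^0.82 = 89.3^0.82 = 39.78
v^0.45 = 6410^0.45 = 51.65
g^-0.19 = 3.71^-0.19 = 0.7795
D = 1.3 × 39.78 × 51.65 × 0.7795 = 2082 m
   = 2.082 km

D ≈ 2.08 km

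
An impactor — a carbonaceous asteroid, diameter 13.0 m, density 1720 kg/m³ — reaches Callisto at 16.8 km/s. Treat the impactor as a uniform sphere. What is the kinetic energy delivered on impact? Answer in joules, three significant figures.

v = 16800 m/s.
Mass m = (π/6) ρ d³ = (π/6) × 1720 × (13)³ = 1.979 × 10^6 kg
E = ½ m v² = 0.5 × 1.979 × 10^6 × (16800)² = 2.793 × 10^14 J

E ≈ 2.79 × 10^14 J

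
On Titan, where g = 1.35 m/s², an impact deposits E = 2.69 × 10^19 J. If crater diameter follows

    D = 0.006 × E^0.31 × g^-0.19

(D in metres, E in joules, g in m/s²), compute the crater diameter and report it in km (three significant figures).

D ≈ 5.98 km

E^0.31 = (2.69 × 10^19)^0.31 = 1.055 × 10^6
g^-0.19 = 1.35^-0.19 = 0.9446
D = 0.006 × 1.055 × 10^6 × 0.9446 = 5979 m
   = 5.979 km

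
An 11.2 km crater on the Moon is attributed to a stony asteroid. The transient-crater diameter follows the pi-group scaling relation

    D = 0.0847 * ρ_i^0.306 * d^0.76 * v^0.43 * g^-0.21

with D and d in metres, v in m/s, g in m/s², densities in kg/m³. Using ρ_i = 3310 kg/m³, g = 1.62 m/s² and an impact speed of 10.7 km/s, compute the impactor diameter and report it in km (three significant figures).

Rearranging for d: d = [D / (0.0847 · 3310^0.306 · 10700^0.43 · 1.62^-0.21)]^(1/0.76).
D = 11200 m.
3310^0.306 = 11.94
10700^0.43 = 54.03
1.62^-0.21 = 0.9037
Denominator = 0.0847 × 11.94 × 54.03 × 0.9037 = 49.38
D / 49.38 = 11200 / 49.38 = 226.8
d = 226.8^(1/0.76) = 226.8^1.3158 = 1258 m

d ≈ 1.26 km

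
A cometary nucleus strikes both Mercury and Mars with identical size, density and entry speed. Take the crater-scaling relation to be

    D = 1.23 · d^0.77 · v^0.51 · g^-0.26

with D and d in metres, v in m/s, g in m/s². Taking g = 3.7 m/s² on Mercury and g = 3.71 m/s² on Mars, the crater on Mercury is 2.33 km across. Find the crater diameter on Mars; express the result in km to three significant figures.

D ≈ 2.33 km

All impactor-dependent factors cancel in the ratio, leaving D_Mars/D_Mercury = (g_Mars/g_Mercury)^-0.26.
(3.71/3.7)^-0.26 = 1.003^-0.26 = 0.9992
D_Mars = 0.9992 × 2.33 km = 2.33 km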